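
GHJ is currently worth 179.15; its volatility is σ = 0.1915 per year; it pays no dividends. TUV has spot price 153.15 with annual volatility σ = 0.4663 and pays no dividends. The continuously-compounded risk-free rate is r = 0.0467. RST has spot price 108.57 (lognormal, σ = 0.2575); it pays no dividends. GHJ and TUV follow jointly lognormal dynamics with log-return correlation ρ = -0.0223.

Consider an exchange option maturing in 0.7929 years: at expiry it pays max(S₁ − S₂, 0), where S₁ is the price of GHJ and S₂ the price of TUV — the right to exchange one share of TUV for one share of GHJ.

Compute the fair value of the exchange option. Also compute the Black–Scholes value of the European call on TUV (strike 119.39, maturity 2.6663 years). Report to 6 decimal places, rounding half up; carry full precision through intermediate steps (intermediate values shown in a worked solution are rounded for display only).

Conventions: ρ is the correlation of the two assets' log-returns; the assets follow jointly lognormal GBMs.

σ_eff = √(σ₁² + σ₂² − 2ρσ₁σ₂) = √(0.1915² + 0.4663² − 2·-0.0223·0.1915·0.4663) = 0.508026
d₁ = (ln(S₁/S₂) + (q₂ − q₁ + σ_eff²/2)T) / (σ_eff√T) = (ln(179.15/153.15) + (0.0 − 0.0 + 0.129045)·0.7929) / 0.452372 = 0.572816
d₂ = d₁ − σ_eff√T = 0.572816 − 0.452372 = 0.120444
N(d₁) = 0.716615,  N(d₂) = 0.547934
V = S₁·e^{−q₁T}·N(d₁) − S₂·e^{−q₂T}·N(d₂) = 128.381636 − 83.916158 = 44.465478
[vanilla: TUV call K=119.39]
σ√T = 0.4663·√2.6663 = 0.761412
d₁ = (ln(S/K) + (r+σ²/2)T) / (σ√T) = (ln(153.15/119.39) + (0.0467+0.4663²/2)·2.6663) / 0.761412 = (0.249022 + 0.414391) / 0.761412 = 0.871293
d₂ = d₁ − σ√T = 0.871293 − 0.761412 = 0.109880
e^{−rT} = 0.882924
N(d₁) = 0.808203,  N(d₂) = 0.543748
price = S·N(d₁) − K·e^{−rT}·N(d₂) = 123.776260 − 57.317705 = 66.458555

exchange price = 44.465478
price(TUV call K=119.39) = 66.458555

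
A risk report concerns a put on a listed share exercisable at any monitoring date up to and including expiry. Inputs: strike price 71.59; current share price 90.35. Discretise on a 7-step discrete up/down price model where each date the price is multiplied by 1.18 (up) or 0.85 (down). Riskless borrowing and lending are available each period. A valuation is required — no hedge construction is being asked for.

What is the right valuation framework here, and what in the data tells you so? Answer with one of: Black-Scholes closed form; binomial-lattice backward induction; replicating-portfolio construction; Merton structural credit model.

framework: binomial-lattice backward induction

Key observation: with exercise allowed before expiry on a discrete up/down model (7 steps from spot 90.35), the strike-71.59 put's value must be rolled back through the tree testing early exercise at each node.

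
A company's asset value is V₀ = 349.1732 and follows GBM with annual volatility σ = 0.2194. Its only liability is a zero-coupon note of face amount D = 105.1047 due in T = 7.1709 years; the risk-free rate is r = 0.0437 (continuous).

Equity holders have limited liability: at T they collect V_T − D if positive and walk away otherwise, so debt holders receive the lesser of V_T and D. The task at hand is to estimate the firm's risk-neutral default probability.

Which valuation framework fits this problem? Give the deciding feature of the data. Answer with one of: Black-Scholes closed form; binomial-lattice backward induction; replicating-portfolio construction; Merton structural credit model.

Key observation: the data describe a firm's assets (V₀ = 349.1732, GBM) and a single zero-coupon debt of face 105.1047, so credit quantities follow from equity-as-call in the structural model.

framework: Merton structural credit model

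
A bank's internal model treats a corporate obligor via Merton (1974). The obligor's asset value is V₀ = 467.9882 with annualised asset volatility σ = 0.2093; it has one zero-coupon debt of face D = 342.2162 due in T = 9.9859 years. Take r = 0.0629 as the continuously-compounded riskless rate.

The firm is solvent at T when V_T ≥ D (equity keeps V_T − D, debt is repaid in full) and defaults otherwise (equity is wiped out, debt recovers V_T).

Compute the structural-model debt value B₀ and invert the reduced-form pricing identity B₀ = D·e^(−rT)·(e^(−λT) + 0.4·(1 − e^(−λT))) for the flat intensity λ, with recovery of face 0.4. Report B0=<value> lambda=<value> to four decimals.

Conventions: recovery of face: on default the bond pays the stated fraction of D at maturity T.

Work the structural quantities from V₀ = 467.9882 against face 342.2162:
d₁ = [ln(V₀/D) + (r + σ²/2)T] / (σ√T)
   = [ln(467.9882/342.2162) + (0.0629 + 0.5·0.2093²)·9.9859] / (0.2093·√9.9859)
   = [0.313000 + 0.846837] / 0.661398 = 1.753615
d₂ = d₁ − σ√T = 1.753615 − 0.661398 = 1.092217
N(d₁) = 0.960252,  N(d₂) = 0.862631,  e^(−rT) = 0.533598
E₀ = V₀·N(d₁) − D·e^(−rT)·N(d₂)
   = 467.9882·0.960252 − 342.2162·0.533598·0.862631 = 291.865059
B₀ = V₀ − E₀ = 467.9882 − 291.865059 = 176.123141
e^(−λT) = (B₀·e^(rT)/D − 0.4)/(1 − 0.4) = (176.1231·1.874071/342.2162 − 0.4)/0.6 = 0.94083179
λ = −ln(0.94083179)/9.9859 = 0.006108

B0=176.1231 lambda=0.0061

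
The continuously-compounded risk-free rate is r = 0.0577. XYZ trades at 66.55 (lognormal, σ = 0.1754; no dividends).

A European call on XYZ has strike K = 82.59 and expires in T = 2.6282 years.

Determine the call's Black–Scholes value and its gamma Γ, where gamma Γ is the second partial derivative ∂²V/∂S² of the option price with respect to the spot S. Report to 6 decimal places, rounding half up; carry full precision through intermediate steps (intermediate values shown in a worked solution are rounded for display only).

σ√T = 0.1754·√2.6282 = 0.284354
d₁ = (ln(S/K) + (r+σ²/2)T) / (σ√T) = (ln(66.55/82.59) + (0.0577+0.1754²/2)·2.6282) / 0.284354 = (-0.215935 + 0.192076) / 0.284354 = -0.083908
d₂ = d₁ − σ√T = -0.083908 − 0.284354 = -0.368261
e^{−rT} = 0.859291
N(d₁) = 0.466565,  N(d₂) = 0.356339
Call price V = S·N(d₁) − K·e^{−rT}·N(d₂) = 31.049898 − 25.288996 = 5.760902
φ(d₁) = (1/√(2π))·e^{−d₁²/2} = 0.397540
Γ = φ(d₁) / (S·σ·√T) = 0.021008

price = 5.760902
Γ = 0.021008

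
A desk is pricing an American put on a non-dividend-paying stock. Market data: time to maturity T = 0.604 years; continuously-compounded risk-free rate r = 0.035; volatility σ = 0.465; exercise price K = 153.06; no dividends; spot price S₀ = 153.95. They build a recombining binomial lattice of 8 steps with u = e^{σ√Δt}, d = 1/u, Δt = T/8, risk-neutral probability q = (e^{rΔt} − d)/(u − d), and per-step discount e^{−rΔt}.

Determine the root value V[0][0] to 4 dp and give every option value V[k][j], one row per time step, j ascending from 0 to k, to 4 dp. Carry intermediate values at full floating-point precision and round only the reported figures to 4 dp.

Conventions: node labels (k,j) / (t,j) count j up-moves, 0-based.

Δt=0.07550, u=1.13629, d=0.88006, q=0.47843, disc=e^(-rΔt)=0.99736
k=8 terminal: V=max(K-S,0) → 97.6659 81.5375 60.7132 33.8258 0.0000 0.0000 0.0000 0.0000 0.0000
k=7: j=0 S=62.9438 intr=90.1162 cont=89.7122 V=90.1162[EX]; j=1 S=81.2704 intr=71.7896 cont=71.3857 V=71.7896[EX]; j=2 S=104.9328 intr=48.1272 cont=47.7233 V=48.1272[EX]; j=3 S=135.4847 intr=17.5753 cont=17.5961 V=17.5961[hold]; j=4 S=174.9320 intr=0.0000 cont=0.0000 V=0.0000[hold]; j=5 S=225.8646 intr=0.0000 cont=0.0000 V=0.0000[hold]; j=6 S=291.6266 intr=0.0000 cont=0.0000 V=0.0000[hold]; j=7 S=376.5357 intr=0.0000 cont=0.0000 V=0.0000[hold]
k=6: j=0 S=71.5225 intr=81.5375 cont=81.1336 V=81.5375[EX]; j=1 S=92.3468 intr=60.7132 cont=60.3093 V=60.7132[EX]; j=2 S=119.2342 intr=33.8258 cont=33.4318 V=33.8258[EX]; j=3 S=153.9500 intr=0.0000 cont=9.1534 V=9.1534[hold]; j=4 S=198.7736 intr=0.0000 cont=0.0000 V=0.0000[hold]; j=5 S=256.6479 intr=0.0000 cont=0.0000 V=0.0000[hold]; j=6 S=331.3726 intr=0.0000 cont=0.0000 V=0.0000[hold]
k=5: j=0 S=81.2704 intr=71.7896 cont=71.3857 V=71.7896[EX]; j=1 S=104.9328 intr=48.1272 cont=47.7233 V=48.1272[EX]; j=2 S=135.4847 intr=17.5753 cont=21.9637 V=21.9637[hold]; j=3 S=174.9320 intr=0.0000 cont=4.7616 V=4.7616[hold]; j=4 S=225.8646 intr=0.0000 cont=0.0000 V=0.0000[hold]; j=5 S=291.6266 intr=0.0000 cont=0.0000 V=0.0000[hold]
k=4: j=0 S=92.3468 intr=60.7132 cont=60.3093 V=60.7132[EX]; j=1 S=119.2342 intr=33.8258 cont=35.5159 V=35.5159[hold]; j=2 S=153.9500 intr=0.0000 cont=13.6975 V=13.6975[hold]; j=3 S=198.7736 intr=0.0000 cont=2.4769 V=2.4769[hold]; j=4 S=256.6479 intr=0.0000 cont=0.0000 V=0.0000[hold]
k=3: j=0 S=104.9328 intr=48.1272 cont=48.5297 V=48.5297[hold]; j=1 S=135.4847 intr=17.5753 cont=25.0112 V=25.0112[hold]; j=2 S=174.9320 intr=0.0000 cont=8.3073 V=8.3073[hold]; j=3 S=225.8646 intr=0.0000 cont=1.2885 V=1.2885[hold]
k=2: j=0 S=119.2342 intr=33.8258 cont=37.1794 V=37.1794[hold]; j=1 S=153.9500 intr=0.0000 cont=16.9747 V=16.9747[hold]; j=2 S=198.7736 intr=0.0000 cont=4.9363 V=4.9363[hold]
k=1: j=0 S=135.4847 intr=17.5753 cont=27.4403 V=27.4403[hold]; j=1 S=174.9320 intr=0.0000 cont=11.1856 V=11.1856[hold]
k=0: j=0 S=153.9500 intr=0.0000 cont=19.6117 V=19.6117[hold]

price = 19.6117
tree:
19.6117
27.4403 11.1856
37.1794 16.9747 4.9363
48.5297 25.0112 8.3073 1.2885
60.7132 35.5159 13.6975 2.4769 0.0000
71.7896 48.1272 21.9637 4.7616 0.0000 0.0000
81.5375 60.7132 33.8258 9.1534 0.0000 0.0000 0.0000
90.1162 71.7896 48.1272 17.5961 0.0000 0.0000 0.0000 0.0000
97.6659 81.5375 60.7132 33.8258 0.0000 0.0000 0.0000 0.0000 0.0000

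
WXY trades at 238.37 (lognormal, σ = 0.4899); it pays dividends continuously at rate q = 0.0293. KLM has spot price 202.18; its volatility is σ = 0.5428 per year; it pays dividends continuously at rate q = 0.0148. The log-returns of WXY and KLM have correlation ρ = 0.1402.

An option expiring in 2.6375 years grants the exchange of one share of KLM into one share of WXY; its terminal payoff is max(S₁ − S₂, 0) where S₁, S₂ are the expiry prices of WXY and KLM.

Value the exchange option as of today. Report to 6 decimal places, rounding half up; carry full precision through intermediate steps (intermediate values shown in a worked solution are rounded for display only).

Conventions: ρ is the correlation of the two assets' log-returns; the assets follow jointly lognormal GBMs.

exchange price = 100.413226

σ_eff = √(σ₁² + σ₂² − 2ρσ₁σ₂) = √(0.4899² + 0.5428² − 2·0.1402·0.4899·0.5428) = 0.678285
d₁ = (ln(S₁/S₂) + (q₂ − q₁ + σ_eff²/2)T) / (σ_eff√T) = (ln(238.37/202.18) + (0.0148 − 0.0293 + 0.230035)·2.6375) / 1.101561 = 0.665547
d₂ = d₁ − σ_eff√T = 0.665547 − 1.101561 = -0.436014
N(d₁) = 0.747150,  N(d₂) = 0.331413
V = S₁·e^{−q₁T}·N(d₁) − S₂·e^{−q₂T}·N(d₂) = 164.853200 − 64.439973 = 100.413226
Key observation: pricing in KLM-units makes this a unit-strike call on the ratio S₁/S₂ — the risk-free rate cancels and cannot affect the value.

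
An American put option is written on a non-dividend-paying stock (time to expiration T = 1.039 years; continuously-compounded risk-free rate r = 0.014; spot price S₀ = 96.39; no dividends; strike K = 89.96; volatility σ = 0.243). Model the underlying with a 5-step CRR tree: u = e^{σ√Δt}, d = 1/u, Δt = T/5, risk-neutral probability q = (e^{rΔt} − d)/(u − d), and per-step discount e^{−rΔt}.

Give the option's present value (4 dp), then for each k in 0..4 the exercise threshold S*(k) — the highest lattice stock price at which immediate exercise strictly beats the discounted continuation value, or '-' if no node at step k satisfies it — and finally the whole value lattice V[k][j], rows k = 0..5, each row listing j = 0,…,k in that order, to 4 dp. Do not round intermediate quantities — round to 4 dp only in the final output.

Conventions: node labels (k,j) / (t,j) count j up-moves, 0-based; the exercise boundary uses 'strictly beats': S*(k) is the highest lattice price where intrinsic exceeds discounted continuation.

params: Δt=0.20780 u=1.11714 d=0.89514 q=0.48546 e^(-rΔt)=0.99710
t_5 payoffs: 34.5620 20.8232 3.6772 0.0000 0.0000 0.0000
t_4: node(4,0) S=61.8873 payoff=28.0727 vs cont=27.8113 → 28.0727 [stop]  node(4,1) S=77.2355 payoff=12.7245 vs cont=12.4632 → 12.7245 [stop]  node(4,2) S=96.3900 payoff=0.0000 vs cont=1.8866 → 1.8866 [wait]  node(4,3) S=120.2949 payoff=0.0000 vs cont=0.0000 → 0.0000 [wait]  node(4,4) S=150.1282 payoff=0.0000 vs cont=0.0000 → 0.0000 [wait]  ⇒ S*(4)=77.2355
t_3: node(3,0) S=69.1368 payoff=20.8232 vs cont=20.5619 → 20.8232 [stop]  node(3,1) S=86.2828 payoff=3.6772 vs cont=7.4415 → 7.4415 [wait]  node(3,2) S=107.6811 payoff=0.0000 vs cont=0.9679 → 0.9679 [wait]  node(3,3) S=134.3862 payoff=0.0000 vs cont=0.0000 → 0.0000 [wait]  ⇒ S*(3)=69.1368
t_2: node(2,0) S=77.2355 payoff=12.7245 vs cont=14.2853 → 14.2853 [wait]  node(2,1) S=96.3900 payoff=0.0000 vs cont=4.2863 → 4.2863 [wait]  node(2,2) S=120.2949 payoff=0.0000 vs cont=0.4966 → 0.4966 [wait]  ⇒ S*(2)=-
t_1: node(1,0) S=86.2828 payoff=3.6772 vs cont=9.4038 → 9.4038 [wait]  node(1,1) S=107.6811 payoff=0.0000 vs cont=2.4394 → 2.4394 [wait]  ⇒ S*(1)=-
t_0: node(0,0) S=96.3900 payoff=0.0000 vs cont=6.0054 → 6.0054 [wait]  ⇒ S*(0)=-

price = 6.0054
boundary = - - - 69.1368 77.2355
tree:
6.0054
9.4038 2.4394
14.2853 4.2863 0.4966
20.8232 7.4415 0.9679 0.0000
28.0727 12.7245 1.8866 0.0000 0.0000
34.5620 20.8232 3.6772 0.0000 0.0000 0.0000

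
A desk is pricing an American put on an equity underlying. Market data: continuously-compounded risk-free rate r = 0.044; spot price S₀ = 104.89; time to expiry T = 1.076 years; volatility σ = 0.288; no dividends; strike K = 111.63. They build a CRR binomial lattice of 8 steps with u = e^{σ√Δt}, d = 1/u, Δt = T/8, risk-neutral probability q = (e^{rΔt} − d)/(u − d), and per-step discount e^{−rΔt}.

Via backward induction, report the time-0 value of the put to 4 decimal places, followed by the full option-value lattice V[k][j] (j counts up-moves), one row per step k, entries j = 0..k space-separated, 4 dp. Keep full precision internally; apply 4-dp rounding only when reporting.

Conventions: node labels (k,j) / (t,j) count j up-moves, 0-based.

price = 14.3831
tree:
14.3831
20.0364 8.9376
27.0379 13.3185 4.6915
35.2251 19.2249 7.6089 1.8490
42.8836 26.7135 12.0134 3.3236 0.4059
49.7744 35.2251 18.3268 5.8841 0.8194 0.0000
55.9745 42.8836 26.7135 10.2125 1.6541 0.0000 0.0000
61.5531 49.7744 35.2251 17.2537 3.3390 0.0000 0.0000 0.0000
66.5726 55.9745 42.8836 26.7135 6.7400 0.0000 0.0000 0.0000 0.0000

params: Δt=0.13450 u=1.11140 d=0.89976 q=0.50166 e^(-rΔt)=0.99410
t_8 payoffs: 66.5726 55.9745 42.8836 26.7135 6.7400 0.0000 0.0000 0.0000 0.0000
k=7: node(7,0) S=50.0769 payoff=61.5531 vs cont=60.8944 → 61.5531 [stop]  node(7,1) S=61.8556 payoff=49.7744 vs cont=49.1157 → 49.7744 [stop]  node(7,2) S=76.4049 payoff=35.2251 vs cont=34.5664 → 35.2251 [stop]  node(7,3) S=94.3763 payoff=17.2537 vs cont=16.5950 → 17.2537 [stop]  node(7,4) S=116.5749 payoff=0.0000 vs cont=3.3390 → 3.3390 [wait]  node(7,5) S=143.9949 payoff=0.0000 vs cont=0.0000 → 0.0000 [wait]  node(7,6) S=177.8644 payoff=0.0000 vs cont=0.0000 → 0.0000 [wait]  node(7,7) S=219.7004 payoff=0.0000 vs cont=0.0000 → 0.0000 [wait]
k=6: node(6,0) S=55.6555 payoff=55.9745 vs cont=55.3158 → 55.9745 [stop]  node(6,1) S=68.7464 payoff=42.8836 vs cont=42.2249 → 42.8836 [stop]  node(6,2) S=84.9165 payoff=26.7135 vs cont=26.0548 → 26.7135 [stop]  node(6,3) S=104.8900 payoff=6.7400 vs cont=10.2125 → 10.2125 [wait]  node(6,4) S=129.5615 payoff=0.0000 vs cont=1.6541 → 1.6541 [wait]  node(6,5) S=160.0361 payoff=0.0000 vs cont=0.0000 → 0.0000 [wait]  node(6,6) S=197.6787 payoff=0.0000 vs cont=0.0000 → 0.0000 [wait]
k=5: node(5,0) S=61.8556 payoff=49.7744 vs cont=49.1157 → 49.7744 [stop]  node(5,1) S=76.4049 payoff=35.2251 vs cont=34.5664 → 35.2251 [stop]  node(5,2) S=94.3763 payoff=17.2537 vs cont=18.3268 → 18.3268 [wait]  node(5,3) S=116.5749 payoff=0.0000 vs cont=5.8841 → 5.8841 [wait]  node(5,4) S=143.9949 payoff=0.0000 vs cont=0.8194 → 0.8194 [wait]  node(5,5) S=177.8644 payoff=0.0000 vs cont=0.0000 → 0.0000 [wait]
k=4: node(4,0) S=68.7464 payoff=42.8836 vs cont=42.2249 → 42.8836 [stop]  node(4,1) S=84.9165 payoff=26.7135 vs cont=26.5900 → 26.7135 [stop]  node(4,2) S=104.8900 payoff=6.7400 vs cont=12.0134 → 12.0134 [wait]  node(4,3) S=129.5615 payoff=0.0000 vs cont=3.3236 → 3.3236 [wait]  node(4,4) S=160.0361 payoff=0.0000 vs cont=0.4059 → 0.4059 [wait]
k=3: node(3,0) S=76.4049 payoff=35.2251 vs cont=34.5664 → 35.2251 [stop]  node(3,1) S=94.3763 payoff=17.2537 vs cont=19.2249 → 19.2249 [wait]  node(3,2) S=116.5749 payoff=0.0000 vs cont=7.6089 → 7.6089 [wait]  node(3,3) S=143.9949 payoff=0.0000 vs cont=1.8490 → 1.8490 [wait]
k=2: node(2,0) S=84.9165 payoff=26.7135 vs cont=27.0379 → 27.0379 [wait]  node(2,1) S=104.8900 payoff=6.7400 vs cont=13.3185 → 13.3185 [wait]  node(2,2) S=129.5615 payoff=0.0000 vs cont=4.6915 → 4.6915 [wait]
k=1: node(1,0) S=94.3763 payoff=17.2537 vs cont=20.0364 → 20.0364 [wait]  node(1,1) S=116.5749 payoff=0.0000 vs cont=8.9376 → 8.9376 [wait]
k=0: node(0,0) S=104.8900 payoff=6.7400 vs cont=14.3831 → 14.3831 [wait]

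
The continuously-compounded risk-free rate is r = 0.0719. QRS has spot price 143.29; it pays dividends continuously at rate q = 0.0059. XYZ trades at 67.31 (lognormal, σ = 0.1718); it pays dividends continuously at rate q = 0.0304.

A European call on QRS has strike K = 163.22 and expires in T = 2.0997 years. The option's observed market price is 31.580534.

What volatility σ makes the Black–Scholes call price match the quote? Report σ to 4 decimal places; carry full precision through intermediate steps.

At σ = 0.3853 the Black–Scholes value reproduces the quote:
σ√T = 0.3853·√2.0997 = 0.558313
d₁ = (ln(S/K) + (r−q+σ²/2)T) / (σ√T) = (ln(143.29/163.22) + (0.0719−0.0059+0.3853²/2)·2.0997) / 0.558313 = (-0.130228 + 0.294437) / 0.558313 = 0.294115
d₂ = d₁ − σ√T = 0.294115 − 0.558313 = -0.264197
e^{−rT} = 0.859875
e^{−qT} = 0.987688
N(d₁) = 0.615665,  N(d₂) = 0.395814
V = S·e^{−qT}·N(d₁) − K·e^{−rT}·N(d₂) = 87.132524 − 55.551991 = 31.580534 (equal to the quote); since ∂V/∂σ > 0 for all σ, the implied volatility is unique

sigma = 0.3853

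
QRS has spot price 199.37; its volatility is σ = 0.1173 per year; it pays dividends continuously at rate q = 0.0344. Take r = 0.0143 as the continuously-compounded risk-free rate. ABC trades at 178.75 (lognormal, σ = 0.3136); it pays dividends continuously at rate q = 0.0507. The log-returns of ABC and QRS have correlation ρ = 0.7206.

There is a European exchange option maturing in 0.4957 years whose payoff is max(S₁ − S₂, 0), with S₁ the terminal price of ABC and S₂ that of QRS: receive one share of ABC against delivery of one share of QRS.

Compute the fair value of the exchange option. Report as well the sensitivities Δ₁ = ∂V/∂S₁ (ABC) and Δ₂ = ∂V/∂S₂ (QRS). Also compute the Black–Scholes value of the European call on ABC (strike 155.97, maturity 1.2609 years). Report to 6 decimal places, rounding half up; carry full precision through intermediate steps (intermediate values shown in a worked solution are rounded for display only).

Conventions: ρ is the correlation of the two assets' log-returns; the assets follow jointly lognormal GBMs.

exchange price = 4.625383
Δ1 = 0.267595
Δ2 = -0.216719
price(ABC call K=155.97) = 30.398033

σ_eff = √(σ₁² + σ₂² − 2ρσ₁σ₂) = √(0.3136² + 0.1173² − 2·0.7206·0.3136·0.1173) = 0.243083
d₁ = (ln(S₁/S₂) + (q₂ − q₁ + σ_eff²/2)T) / (σ_eff√T) = (ln(178.75/199.37) + (0.0344 − 0.0507 + 0.029545)·0.4957) / 0.171145 = -0.599544
d₂ = d₁ − σ_eff√T = -0.599544 − 0.171145 = -0.770689
N(d₁) = 0.274405,  N(d₂) = 0.220446
V = S₁·e^{−q₁T}·N(d₁) − S₂·e^{−q₂T}·N(d₂) = 47.832564 − 43.207181 = 4.625383
Δ₁ = e^{−q₁T}·N(d₁) = 0.267595;  Δ₂ = −e^{−q₂T}·N(d₂) = -0.216719
[vanilla: ABC call K=155.97]
σ√T = 0.3136·√1.2609 = 0.352141
d₁ = (ln(S/K) + (r−q+σ²/2)T) / (σ√T) = (ln(178.75/155.97) + (0.0143−0.0507+0.3136²/2)·1.2609) / 0.352141 = (0.136325 + 0.016105) / 0.352141 = 0.432865
d₂ = d₁ − σ√T = 0.432865 − 0.352141 = 0.080724
e^{−rT} = 0.982131
e^{−qT} = 0.938073
N(d₁) = 0.667443,  N(d₂) = 0.532169
price = S·e^{−qT}·N(d₁) − K·e^{−rT}·N(d₂) = 111.917271 − 81.519238 = 30.398033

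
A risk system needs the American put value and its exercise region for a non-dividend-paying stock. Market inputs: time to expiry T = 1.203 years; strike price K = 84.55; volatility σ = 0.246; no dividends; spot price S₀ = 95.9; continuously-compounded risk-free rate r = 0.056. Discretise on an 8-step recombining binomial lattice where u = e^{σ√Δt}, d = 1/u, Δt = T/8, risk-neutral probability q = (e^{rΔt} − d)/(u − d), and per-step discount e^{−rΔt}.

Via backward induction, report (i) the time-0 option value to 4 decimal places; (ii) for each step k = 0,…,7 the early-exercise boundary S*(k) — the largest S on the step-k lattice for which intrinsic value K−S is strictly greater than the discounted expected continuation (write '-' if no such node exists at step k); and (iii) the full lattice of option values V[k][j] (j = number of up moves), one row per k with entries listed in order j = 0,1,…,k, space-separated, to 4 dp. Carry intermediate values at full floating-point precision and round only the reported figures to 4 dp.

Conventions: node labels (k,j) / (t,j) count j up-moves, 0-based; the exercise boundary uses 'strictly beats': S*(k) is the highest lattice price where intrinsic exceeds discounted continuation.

Δt=0.15038  u=1.10009  d=0.90901  q=0.52043  discount=0.99161
step 8 (expiry): payoffs max(K−S,0) = 39.8421 30.4443 19.0711 5.3072 0.0000 0.0000 0.0000 0.0000 0.0000
step 7: (k=7,j=0): S=49.1829, K−S=35.3671, hold=34.6581 ⇒ V=35.3671 exercise | (k=7,j=1): S=59.5213, K−S=25.0287, hold=24.3197 ⇒ V=25.0287 exercise | (k=7,j=2): S=72.0329, K−S=12.5171, hold=11.8081 ⇒ V=12.5171 exercise | (k=7,j=3): S=87.1745, K−S=0.0000, hold=2.5238 ⇒ V=2.5238 continue | (k=7,j=4): S=105.4989, K−S=0.0000, hold=0.0000 ⇒ V=0.0000 continue | (k=7,j=5): S=127.6752, K−S=0.0000, hold=0.0000 ⇒ V=0.0000 continue | (k=7,j=6): S=154.5130, K−S=0.0000, hold=0.0000 ⇒ V=0.0000 continue | (k=7,j=7): S=186.9922, K−S=0.0000, hold=0.0000 ⇒ V=0.0000 continue  boundary S*=72.0329
step 6: (k=6,j=0): S=54.1057, K−S=30.4443, hold=29.7353 ⇒ V=30.4443 exercise | (k=6,j=1): S=65.4789, K−S=19.0711, hold=18.3621 ⇒ V=19.0711 exercise | (k=6,j=2): S=79.2428, K−S=5.3072, hold=7.2550 ⇒ V=7.2550 continue | (k=6,j=3): S=95.9000, K−S=0.0000, hold=1.2002 ⇒ V=1.2002 continue | (k=6,j=4): S=116.0585, K−S=0.0000, hold=0.0000 ⇒ V=0.0000 continue | (k=6,j=5): S=140.4545, K−S=0.0000, hold=0.0000 ⇒ V=0.0000 continue | (k=6,j=6): S=169.9786, K−S=0.0000, hold=0.0000 ⇒ V=0.0000 continue  boundary S*=65.4789
step 5: (k=5,j=0): S=59.5213, K−S=25.0287, hold=24.3197 ⇒ V=25.0287 exercise | (k=5,j=1): S=72.0329, K−S=12.5171, hold=12.8133 ⇒ V=12.8133 continue | (k=5,j=2): S=87.1745, K−S=0.0000, hold=4.0695 ⇒ V=4.0695 continue | (k=5,j=3): S=105.4989, K−S=0.0000, hold=0.5708 ⇒ V=0.5708 continue | (k=5,j=4): S=127.6752, K−S=0.0000, hold=0.0000 ⇒ V=0.0000 continue | (k=5,j=5): S=154.5130, K−S=0.0000, hold=0.0000 ⇒ V=0.0000 continue  boundary S*=59.5213
step 4: (k=4,j=0): S=65.4789, K−S=19.0711, hold=18.5149 ⇒ V=19.0711 exercise | (k=4,j=1): S=79.2428, K−S=5.3072, hold=8.1935 ⇒ V=8.1935 continue | (k=4,j=2): S=95.9000, K−S=0.0000, hold=2.2298 ⇒ V=2.2298 continue | (k=4,j=3): S=116.0585, K−S=0.0000, hold=0.2714 ⇒ V=0.2714 continue | (k=4,j=4): S=140.4545, K−S=0.0000, hold=0.0000 ⇒ V=0.0000 continue  boundary S*=65.4789
step 3: (k=3,j=0): S=72.0329, K−S=12.5171, hold=13.2977 ⇒ V=13.2977 continue | (k=3,j=1): S=87.1745, K−S=0.0000, hold=5.0472 ⇒ V=5.0472 continue | (k=3,j=2): S=105.4989, K−S=0.0000, hold=1.2005 ⇒ V=1.2005 continue | (k=3,j=3): S=127.6752, K−S=0.0000, hold=0.1291 ⇒ V=0.1291 continue  boundary S*=-
step 2: (k=2,j=0): S=79.2428, K−S=5.3072, hold=8.9284 ⇒ V=8.9284 continue | (k=2,j=1): S=95.9000, K−S=0.0000, hold=3.0197 ⇒ V=3.0197 continue | (k=2,j=2): S=116.0585, K−S=0.0000, hold=0.6375 ⇒ V=0.6375 continue  boundary S*=-
step 1: (k=1,j=0): S=87.1745, K−S=0.0000, hold=5.8043 ⇒ V=5.8043 continue | (k=1,j=1): S=105.4989, K−S=0.0000, hold=1.7650 ⇒ V=1.7650 continue  boundary S*=-
step 0: (k=0,j=0): S=95.9000, K−S=0.0000, hold=3.6711 ⇒ V=3.6711 continue  boundary S*=-

price = 3.6711
boundary = - - - - 65.4789 59.5213 65.4789 72.0329
tree:
3.6711
5.8043 1.7650
8.9284 3.0197 0.6375
13.2977 5.0472 1.2005 0.1291
19.0711 8.1935 2.2298 0.2714 0.0000
25.0287 12.8133 4.0695 0.5708 0.0000 0.0000
30.4443 19.0711 7.2550 1.2002 0.0000 0.0000 0.0000
35.3671 25.0287 12.5171 2.5238 0.0000 0.0000 0.0000 0.0000
39.8421 30.4443 19.0711 5.3072 0.0000 0.0000 0.0000 0.0000 0.0000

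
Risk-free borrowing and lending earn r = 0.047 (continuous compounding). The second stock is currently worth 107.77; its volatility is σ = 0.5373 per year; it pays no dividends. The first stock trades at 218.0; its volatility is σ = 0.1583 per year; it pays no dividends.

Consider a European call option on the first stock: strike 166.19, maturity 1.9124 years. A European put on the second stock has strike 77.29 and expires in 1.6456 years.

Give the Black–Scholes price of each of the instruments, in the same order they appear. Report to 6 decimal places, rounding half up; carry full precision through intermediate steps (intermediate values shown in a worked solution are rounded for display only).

[the first stock call K=166.19]
σ√T = 0.1583·√1.9124 = 0.218912
d₁ = (ln(S/K) + (r+σ²/2)T) / (σ√T) = (ln(218.0/166.19) + (0.047+0.1583²/2)·1.9124) / 0.218912 = (0.271363 + 0.113844) / 0.218912 = 1.759642
d₂ = d₁ − σ√T = 1.759642 − 0.218912 = 1.540730
e^{−rT} = 0.914038
N(d₁) = 0.960766,  N(d₂) = 0.938309
price = S·N(d₁) − K·e^{−rT}·N(d₂) = 209.446937 − 142.532876 = 66.914062
[the second stock put K=77.29]
σ√T = 0.5373·√1.6456 = 0.689253
d₁ = (ln(S/K) + (r+σ²/2)T) / (σ√T) = (ln(107.77/77.29) + (0.047+0.5373²/2)·1.6456) / 0.689253 = (0.332435 + 0.314878) / 0.689253 = 0.939151
d₂ = d₁ − σ√T = 0.939151 − 0.689253 = 0.249898
e^{−rT} = 0.925572
N(−d₁) = 0.173827,  N(−d₂) = 0.401333
price = K·e^{−rT}·N(−d₂) − S·N(−d₁) = 28.710369 − 18.733293 = 9.977076

price(the first stock call K=166.19) = 66.914062
price(the second stock put K=77.29) = 9.977076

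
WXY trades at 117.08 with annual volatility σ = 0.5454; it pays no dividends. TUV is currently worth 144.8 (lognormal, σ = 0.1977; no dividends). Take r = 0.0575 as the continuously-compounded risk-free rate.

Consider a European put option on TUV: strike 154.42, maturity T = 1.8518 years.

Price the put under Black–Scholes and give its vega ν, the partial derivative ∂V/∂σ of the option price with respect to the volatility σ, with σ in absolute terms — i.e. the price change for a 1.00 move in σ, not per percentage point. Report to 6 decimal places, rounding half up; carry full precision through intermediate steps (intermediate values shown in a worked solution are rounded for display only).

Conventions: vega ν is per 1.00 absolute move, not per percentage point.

σ√T = 0.1977·√1.8518 = 0.269032
d₁ = (ln(S/K) + (r+σ²/2)T) / (σ√T) = (ln(144.8/154.42) + (0.0575+0.1977²/2)·1.8518) / 0.269032 = (-0.064323 + 0.142668) / 0.269032 = 0.291210
d₂ = d₁ − σ√T = 0.291210 − 0.269032 = 0.022179
e^{−rT} = 0.898994
N(−d₁) = 0.385445,  N(−d₂) = 0.491153
Put price V = K·e^{−rT}·N(−d₂) − S·N(−d₁) = 68.183156 − 55.812463 = 12.370693
φ(d₁) = (1/√(2π))·e^{−d₁²/2} = 0.382380
ν = S·φ(d₁)·√T = 75.346107

price = 12.370693
ν = 75.346107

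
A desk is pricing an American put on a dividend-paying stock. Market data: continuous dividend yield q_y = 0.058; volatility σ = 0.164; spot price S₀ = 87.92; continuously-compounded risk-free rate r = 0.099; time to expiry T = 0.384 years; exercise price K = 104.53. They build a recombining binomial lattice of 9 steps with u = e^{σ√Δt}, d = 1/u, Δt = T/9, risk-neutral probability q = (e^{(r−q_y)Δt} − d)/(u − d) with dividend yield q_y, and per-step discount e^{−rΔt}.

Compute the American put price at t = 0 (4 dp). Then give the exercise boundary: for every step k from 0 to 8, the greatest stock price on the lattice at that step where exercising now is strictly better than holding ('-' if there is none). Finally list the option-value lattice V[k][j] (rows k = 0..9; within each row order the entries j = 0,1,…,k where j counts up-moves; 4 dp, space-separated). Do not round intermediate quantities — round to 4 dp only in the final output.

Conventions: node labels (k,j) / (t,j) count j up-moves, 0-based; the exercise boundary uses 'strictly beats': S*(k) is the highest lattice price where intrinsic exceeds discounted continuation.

price = 16.6100
boundary = 87.9200 90.9494 94.0831 90.9494 94.0831 90.9494 94.0831 97.3249 100.6783
tree:
16.6100
19.5385 13.5806
22.3694 16.6100 10.4469
25.1060 19.5385 13.5806 7.5371
27.7515 22.3694 16.6100 10.4469 4.8844
30.3089 25.1060 19.5385 13.5806 7.3212 2.6513
32.7811 27.7515 22.3694 16.6100 10.4469 4.4653 0.9807
35.1709 30.3089 25.1060 19.5385 13.5806 7.2051 1.9459 0.0884
37.4811 32.7811 27.7515 22.3694 16.6100 10.4469 3.8517 0.1839 0.0000
39.7144 35.1709 30.3089 25.1060 19.5385 13.5806 7.2051 0.3827 0.0000 0.0000

Δt=0.04267, u=1.03446, d=0.96669, q=0.51737, disc=e^(-rΔt)=0.99578
k=9 terminal: V=max(K-S,0) → 39.7144 35.1709 30.3089 25.1060 19.5385 13.5806 7.2051 0.3827 0.0000 0.0000
k=8: j=0 S=67.0489 intr=37.4811 cont=37.2062 V=37.4811[EX]; j=1 S=71.7489 intr=32.7811 cont=32.5178 V=32.7811[EX]; j=2 S=76.7785 intr=27.7515 cont=27.5007 V=27.7515[EX]; j=3 S=82.1606 intr=22.3694 cont=22.1319 V=22.3694[EX]; j=4 S=87.9200 intr=16.6100 cont=16.3867 V=16.6100[EX]; j=5 S=94.0831 intr=10.4469 cont=10.2388 V=10.4469[EX]; j=6 S=100.6783 intr=3.8517 cont=3.6600 V=3.8517[EX]; j=7 S=107.7358 intr=0.0000 cont=0.1839 V=0.1839[hold]; j=8 S=115.2879 intr=0.0000 cont=0.0000 V=0.0000[hold]  S*(8)=100.6783
k=7: j=0 S=69.3591 intr=35.1709 cont=34.9017 V=35.1709[EX]; j=1 S=74.2211 intr=30.3089 cont=30.0517 V=30.3089[EX]; j=2 S=79.4240 intr=25.1060 cont=24.8617 V=25.1060[EX]; j=3 S=84.9915 intr=19.5385 cont=19.3079 V=19.5385[EX]; j=4 S=90.9494 intr=13.5806 cont=13.3648 V=13.5806[EX]; j=5 S=97.3249 intr=7.2051 cont=7.0051 V=7.2051[EX]; j=6 S=104.1473 intr=0.3827 cont=1.9459 V=1.9459[hold]; j=7 S=111.4479 intr=0.0000 cont=0.0884 V=0.0884[hold]  S*(7)=97.3249
k=6: j=0 S=71.7489 intr=32.7811 cont=32.5178 V=32.7811[EX]; j=1 S=76.7785 intr=27.7515 cont=27.5007 V=27.7515[EX]; j=2 S=82.1606 intr=22.3694 cont=22.1319 V=22.3694[EX]; j=3 S=87.9200 intr=16.6100 cont=16.3867 V=16.6100[EX]; j=4 S=94.0831 intr=10.4469 cont=10.2388 V=10.4469[EX]; j=5 S=100.6783 intr=3.8517 cont=4.4653 V=4.4653[hold]; j=6 S=107.7358 intr=0.0000 cont=0.9807 V=0.9807[hold]  S*(6)=94.0831
k=5: j=0 S=74.2211 intr=30.3089 cont=30.0517 V=30.3089[EX]; j=1 S=79.4240 intr=25.1060 cont=24.8617 V=25.1060[EX]; j=2 S=84.9915 intr=19.5385 cont=19.3079 V=19.5385[EX]; j=3 S=90.9494 intr=13.5806 cont=13.3648 V=13.5806[EX]; j=4 S=97.3249 intr=7.2051 cont=7.3212 V=7.3212[hold]; j=5 S=104.1473 intr=0.3827 cont=2.6513 V=2.6513[hold]  S*(5)=90.9494
k=4: j=0 S=76.7785 intr=27.7515 cont=27.5007 V=27.7515[EX]; j=1 S=82.1606 intr=22.3694 cont=22.1319 V=22.3694[EX]; j=2 S=87.9200 intr=16.6100 cont=16.3867 V=16.6100[EX]; j=3 S=94.0831 intr=10.4469 cont=10.2986 V=10.4469[EX]; j=4 S=100.6783 intr=3.8517 cont=4.8844 V=4.8844[hold]  S*(4)=94.0831
k=3: j=0 S=79.4240 intr=25.1060 cont=24.8617 V=25.1060[EX]; j=1 S=84.9915 intr=19.5385 cont=19.3079 V=19.5385[EX]; j=2 S=90.9494 intr=13.5806 cont=13.3648 V=13.5806[EX]; j=3 S=97.3249 intr=7.2051 cont=7.5371 V=7.5371[hold]  S*(3)=90.9494
k=2: j=0 S=82.1606 intr=22.3694 cont=22.1319 V=22.3694[EX]; j=1 S=87.9200 intr=16.6100 cont=16.3867 V=16.6100[EX]; j=2 S=94.0831 intr=10.4469 cont=10.4098 V=10.4469[EX]  S*(2)=94.0831
k=1: j=0 S=84.9915 intr=19.5385 cont=19.3079 V=19.5385[EX]; j=1 S=90.9494 intr=13.5806 cont=13.3648 V=13.5806[EX]  S*(1)=90.9494
k=0: j=0 S=87.9200 intr=16.6100 cont=16.3867 V=16.6100[EX]  S*(0)=87.9200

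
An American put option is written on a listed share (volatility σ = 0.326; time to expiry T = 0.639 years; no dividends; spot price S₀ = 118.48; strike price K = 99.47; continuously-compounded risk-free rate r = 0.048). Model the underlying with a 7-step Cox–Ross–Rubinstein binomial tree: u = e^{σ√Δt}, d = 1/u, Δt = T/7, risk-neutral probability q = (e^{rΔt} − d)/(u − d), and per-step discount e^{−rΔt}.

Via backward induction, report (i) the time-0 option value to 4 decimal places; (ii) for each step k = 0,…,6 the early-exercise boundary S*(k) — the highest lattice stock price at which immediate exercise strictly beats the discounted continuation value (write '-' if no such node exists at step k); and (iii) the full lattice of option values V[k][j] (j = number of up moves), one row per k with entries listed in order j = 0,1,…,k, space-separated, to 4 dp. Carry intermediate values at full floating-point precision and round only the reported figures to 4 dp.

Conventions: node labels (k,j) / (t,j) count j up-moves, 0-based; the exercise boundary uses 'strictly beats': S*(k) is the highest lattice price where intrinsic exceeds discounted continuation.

Δt=0.09129, u=1.10351, d=0.90620, q=0.49765, disc=e^(-rΔt)=0.99563
k=7 terminal: V=max(K-S,0) → 40.0119 27.0658 11.3010 0.0000 0.0000 0.0000 0.0000 0.0000
k=6: j=0 S=65.6126 intr=33.8574 cont=33.4225 V=33.8574[EX]; j=1 S=79.8987 intr=19.5713 cont=19.1364 V=19.5713[EX]; j=2 S=97.2954 intr=2.1746 cont=5.6522 V=5.6522[hold]; j=3 S=118.4800 intr=0.0000 cont=0.0000 V=0.0000[hold]; j=4 S=144.2772 intr=0.0000 cont=0.0000 V=0.0000[hold]; j=5 S=175.6913 intr=0.0000 cont=0.0000 V=0.0000[hold]; j=6 S=213.9454 intr=0.0000 cont=0.0000 V=0.0000[hold]  S*(6)=79.8987
k=5: j=0 S=72.4042 intr=27.0658 cont=26.6309 V=27.0658[EX]; j=1 S=88.1690 intr=11.3010 cont=12.5891 V=12.5891[hold]; j=2 S=107.3665 intr=0.0000 cont=2.8270 V=2.8270[hold]; j=3 S=130.7439 intr=0.0000 cont=0.0000 V=0.0000[hold]; j=4 S=159.2113 intr=0.0000 cont=0.0000 V=0.0000[hold]; j=5 S=193.8771 intr=0.0000 cont=0.0000 V=0.0000[hold]  S*(5)=72.4042
k=4: j=0 S=79.8987 intr=19.5713 cont=19.7747 V=19.7747[hold]; j=1 S=97.2954 intr=2.1746 cont=7.6972 V=7.6972[hold]; j=2 S=118.4800 intr=0.0000 cont=1.4139 V=1.4139[hold]; j=3 S=144.2772 intr=0.0000 cont=0.0000 V=0.0000[hold]; j=4 S=175.6913 intr=0.0000 cont=0.0000 V=0.0000[hold]  S*(4)=-
k=3: j=0 S=88.1690 intr=11.3010 cont=13.7041 V=13.7041[hold]; j=1 S=107.3665 intr=0.0000 cont=4.5503 V=4.5503[hold]; j=2 S=130.7439 intr=0.0000 cont=0.7072 V=0.7072[hold]; j=3 S=159.2113 intr=0.0000 cont=0.0000 V=0.0000[hold]  S*(3)=-
k=2: j=0 S=97.2954 intr=2.1746 cont=9.1087 V=9.1087[hold]; j=1 S=118.4800 intr=0.0000 cont=2.6262 V=2.6262[hold]; j=2 S=144.2772 intr=0.0000 cont=0.3537 V=0.3537[hold]  S*(2)=-
k=1: j=0 S=107.3665 intr=0.0000 cont=5.8570 V=5.8570[hold]; j=1 S=130.7439 intr=0.0000 cont=1.4888 V=1.4888[hold]  S*(1)=-
k=0: j=0 S=118.4800 intr=0.0000 cont=3.6670 V=3.6670[hold]  S*(0)=-

price = 3.6670
boundary = - - - - - 72.4042 79.8987
tree:
3.6670
5.8570 1.4888
9.1087 2.6262 0.3537
13.7041 4.5503 0.7072 0.0000
19.7747 7.6972 1.4139 0.0000 0.0000
27.0658 12.5891 2.8270 0.0000 0.0000 0.0000
33.8574 19.5713 5.6522 0.0000 0.0000 0.0000 0.0000
40.0119 27.0658 11.3010 0.0000 0.0000 0.0000 0.0000 0.0000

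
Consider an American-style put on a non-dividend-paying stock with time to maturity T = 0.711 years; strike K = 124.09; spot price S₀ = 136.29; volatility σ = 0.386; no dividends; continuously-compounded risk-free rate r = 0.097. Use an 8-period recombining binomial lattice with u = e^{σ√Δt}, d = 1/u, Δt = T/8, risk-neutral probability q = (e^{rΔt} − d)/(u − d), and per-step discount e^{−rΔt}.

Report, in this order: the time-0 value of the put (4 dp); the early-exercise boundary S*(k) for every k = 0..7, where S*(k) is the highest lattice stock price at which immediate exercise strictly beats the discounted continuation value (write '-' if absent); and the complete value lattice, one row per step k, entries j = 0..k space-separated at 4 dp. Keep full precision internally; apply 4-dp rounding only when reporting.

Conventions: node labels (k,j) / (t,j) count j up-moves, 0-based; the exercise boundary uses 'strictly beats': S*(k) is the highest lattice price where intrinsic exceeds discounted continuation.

price = 8.8632
boundary = - - - - 86.0122 96.5019 86.0122 96.5019
tree:
8.8632
13.4151 4.6196
19.7045 7.5716 1.8484
27.9481 12.0813 3.3467 0.4333
38.0778 18.6444 5.9508 0.8897 0.0000
47.4273 27.5881 10.3274 1.8269 0.0000 0.0000
55.7605 38.0778 17.3209 3.7515 0.0000 0.0000 0.0000
63.1879 47.4273 27.5881 7.7036 0.0000 0.0000 0.0000 0.0000
69.8080 55.7605 38.0778 15.8190 0.0000 0.0000 0.0000 0.0000 0.0000

params: Δt=0.08887 u=1.12196 d=0.89130 q=0.50880 e^(-rΔt)=0.99142
t_8 payoffs: 69.8080 55.7605 38.0778 15.8190 0.0000 0.0000 0.0000 0.0000 0.0000
t_7: node(7,0) S=60.9021 payoff=63.1879 vs cont=62.1228 → 63.1879 [stop]  node(7,1) S=76.6627 payoff=47.4273 vs cont=46.3621 → 47.4273 [stop]  node(7,2) S=96.5019 payoff=27.5881 vs cont=26.5229 → 27.5881 [stop]  node(7,3) S=121.4753 payoff=2.6147 vs cont=7.7036 → 7.7036 [wait]  node(7,4) S=152.9114 payoff=0.0000 vs cont=0.0000 → 0.0000 [wait]  node(7,5) S=192.4828 payoff=0.0000 vs cont=0.0000 → 0.0000 [wait]  node(7,6) S=242.2947 payoff=0.0000 vs cont=0.0000 → 0.0000 [wait]  node(7,7) S=304.9973 payoff=0.0000 vs cont=0.0000 → 0.0000 [wait]  ⇒ S*(7)=96.5019
t_6: node(6,0) S=68.3295 payoff=55.7605 vs cont=54.6954 → 55.7605 [stop]  node(6,1) S=86.0122 payoff=38.0778 vs cont=37.0126 → 38.0778 [stop]  node(6,2) S=108.2710 payoff=15.8190 vs cont=17.3209 → 17.3209 [wait]  node(6,3) S=136.2900 payoff=0.0000 vs cont=3.7515 → 3.7515 [wait]  node(6,4) S=171.5600 payoff=0.0000 vs cont=0.0000 → 0.0000 [wait]  node(6,5) S=215.9573 payoff=0.0000 vs cont=0.0000 → 0.0000 [wait]  node(6,6) S=271.8441 payoff=0.0000 vs cont=0.0000 → 0.0000 [wait]  ⇒ S*(6)=86.0122
t_5: node(5,0) S=76.6627 payoff=47.4273 vs cont=46.3621 → 47.4273 [stop]  node(5,1) S=96.5019 payoff=27.5881 vs cont=27.2805 → 27.5881 [stop]  node(5,2) S=121.4753 payoff=2.6147 vs cont=10.3274 → 10.3274 [wait]  node(5,3) S=152.9114 payoff=0.0000 vs cont=1.8269 → 1.8269 [wait]  node(5,4) S=192.4828 payoff=0.0000 vs cont=0.0000 → 0.0000 [wait]  node(5,5) S=242.2947 payoff=0.0000 vs cont=0.0000 → 0.0000 [wait]  ⇒ S*(5)=96.5019
t_4: node(4,0) S=86.0122 payoff=38.0778 vs cont=37.0126 → 38.0778 [stop]  node(4,1) S=108.2710 payoff=15.8190 vs cont=18.6444 → 18.6444 [wait]  node(4,2) S=136.2900 payoff=0.0000 vs cont=5.9508 → 5.9508 [wait]  node(4,3) S=171.5600 payoff=0.0000 vs cont=0.8897 → 0.8897 [wait]  node(4,4) S=215.9573 payoff=0.0000 vs cont=0.0000 → 0.0000 [wait]  ⇒ S*(4)=86.0122
t_3: node(3,0) S=96.5019 payoff=27.5881 vs cont=27.9481 → 27.9481 [wait]  node(3,1) S=121.4753 payoff=2.6147 vs cont=12.0813 → 12.0813 [wait]  node(3,2) S=152.9114 payoff=0.0000 vs cont=3.3467 → 3.3467 [wait]  node(3,3) S=192.4828 payoff=0.0000 vs cont=0.4333 → 0.4333 [wait]  ⇒ S*(3)=-
t_2: node(2,0) S=108.2710 payoff=15.8190 vs cont=19.7045 → 19.7045 [wait]  node(2,1) S=136.2900 payoff=0.0000 vs cont=7.5716 → 7.5716 [wait]  node(2,2) S=171.5600 payoff=0.0000 vs cont=1.8484 → 1.8484 [wait]  ⇒ S*(2)=-
t_1: node(1,0) S=121.4753 payoff=2.6147 vs cont=13.4151 → 13.4151 [wait]  node(1,1) S=152.9114 payoff=0.0000 vs cont=4.6196 → 4.6196 [wait]  ⇒ S*(1)=-
t_0: node(0,0) S=136.2900 payoff=0.0000 vs cont=8.8632 → 8.8632 [wait]  ⇒ S*(0)=-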